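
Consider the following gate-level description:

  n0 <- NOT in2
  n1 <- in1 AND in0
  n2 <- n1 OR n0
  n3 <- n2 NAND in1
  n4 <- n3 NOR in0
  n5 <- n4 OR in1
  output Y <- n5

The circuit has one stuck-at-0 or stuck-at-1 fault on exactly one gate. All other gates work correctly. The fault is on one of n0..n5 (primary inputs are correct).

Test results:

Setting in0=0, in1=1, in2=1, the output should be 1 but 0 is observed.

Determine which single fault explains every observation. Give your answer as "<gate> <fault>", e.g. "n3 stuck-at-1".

n5 stuck-at-0

Fault-free values for test 1 (in0=0, in1=1, in2=1): n0=0, n1=0, n2=0, n3=1, n4=0, n5=1, giving Y=1. Observed 0.
Test 1: faults giving observed 0 are {n5 stuck-at-0}.
Only n5 stuck-at-0 is consistent with every test.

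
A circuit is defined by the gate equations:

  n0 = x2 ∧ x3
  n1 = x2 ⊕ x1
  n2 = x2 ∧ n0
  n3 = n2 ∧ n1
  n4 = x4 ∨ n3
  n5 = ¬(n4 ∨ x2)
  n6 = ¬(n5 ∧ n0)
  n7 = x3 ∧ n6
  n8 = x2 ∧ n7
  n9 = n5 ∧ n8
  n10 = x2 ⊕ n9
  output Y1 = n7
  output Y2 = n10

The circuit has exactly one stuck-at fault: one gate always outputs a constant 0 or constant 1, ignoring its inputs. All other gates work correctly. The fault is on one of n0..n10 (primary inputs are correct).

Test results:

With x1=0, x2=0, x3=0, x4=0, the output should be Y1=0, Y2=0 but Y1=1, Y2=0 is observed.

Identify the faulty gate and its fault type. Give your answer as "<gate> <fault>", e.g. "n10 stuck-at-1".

n7 stuck-at-1

Fault-free values for test 1 (x1=0, x2=0, x3=0, x4=0): n0=0, n1=0, n2=0, n3=0, n4=0, n5=1, n6=1, n7=0, n8=0, n9=0, n10=0, giving Y1=0, Y2=0. Observed Y1=1, Y2=0.
Test 1: faults giving observed Y1=1, Y2=0 are {n7 stuck-at-1}.
Only n7 stuck-at-1 is consistent with every test.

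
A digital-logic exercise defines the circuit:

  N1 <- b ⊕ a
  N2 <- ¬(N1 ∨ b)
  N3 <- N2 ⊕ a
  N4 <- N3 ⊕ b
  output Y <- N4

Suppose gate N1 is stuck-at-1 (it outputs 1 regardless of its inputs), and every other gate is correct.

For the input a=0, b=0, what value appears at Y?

0

Propagate with N1 forced: N1=1 [stuck-at-1], N2=0, N3=0, N4=0.
So Y = 0. (Without the fault it would be 1.)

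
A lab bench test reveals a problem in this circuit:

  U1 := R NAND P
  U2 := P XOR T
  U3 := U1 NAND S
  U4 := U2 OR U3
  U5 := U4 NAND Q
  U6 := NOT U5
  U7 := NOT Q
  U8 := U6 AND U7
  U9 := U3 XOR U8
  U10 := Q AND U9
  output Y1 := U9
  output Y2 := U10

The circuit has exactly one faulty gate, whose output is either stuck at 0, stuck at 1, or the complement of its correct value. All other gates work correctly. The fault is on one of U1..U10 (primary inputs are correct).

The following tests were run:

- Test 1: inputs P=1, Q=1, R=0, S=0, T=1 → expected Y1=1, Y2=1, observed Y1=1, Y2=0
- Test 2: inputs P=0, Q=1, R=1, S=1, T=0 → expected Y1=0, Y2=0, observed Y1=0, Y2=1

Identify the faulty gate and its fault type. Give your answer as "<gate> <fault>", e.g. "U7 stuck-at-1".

U10 inverted output

Fault-free values for test 1 (P=1, Q=1, R=0, S=0, T=1): U1=1, U2=0, U3=1, U4=1, U5=0, U6=1, U7=0, U8=0, U9=1, U10=1, giving Y1=1, Y2=1. Observed Y1=1, Y2=0.
Test 1: faults giving observed Y1=1, Y2=0 are {U10 stuck-at-0, U10 inverted output}.
Test 2 (P=0, Q=1, R=1, S=1, T=0): fault-free U1=1, U2=0, U3=0, U4=0, U5=1, U6=0, U7=0, U8=0, U9=0, U10=0 → Y1=0, Y2=0; observed Y1=0, Y2=1. Eliminates U10 stuck-at-0.
Only U10 inverted output is consistent with every test.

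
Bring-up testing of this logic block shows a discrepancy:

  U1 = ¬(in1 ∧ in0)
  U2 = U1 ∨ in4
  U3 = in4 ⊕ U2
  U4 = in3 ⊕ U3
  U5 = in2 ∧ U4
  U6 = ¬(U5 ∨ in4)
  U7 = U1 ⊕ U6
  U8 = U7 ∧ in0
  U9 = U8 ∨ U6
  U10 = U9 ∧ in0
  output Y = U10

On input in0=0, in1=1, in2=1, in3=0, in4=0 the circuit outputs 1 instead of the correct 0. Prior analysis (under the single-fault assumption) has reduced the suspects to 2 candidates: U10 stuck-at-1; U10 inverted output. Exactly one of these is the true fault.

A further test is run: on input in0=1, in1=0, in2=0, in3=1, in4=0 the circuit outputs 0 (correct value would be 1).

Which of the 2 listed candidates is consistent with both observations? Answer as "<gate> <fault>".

Evaluate each candidate on input in0=1, in1=0, in2=0, in3=1, in4=0:
  U10 stuck-at-1: U1=1, U2=1, U3=1, U4=0, U5=0, U6=1, U7=0, U8=0, U9=1, U10=1 [stuck-at-1] → 1 — eliminated
  U10 inverted output: U1=1, U2=1, U3=1, U4=0, U5=0, U6=1, U7=0, U8=0, U9=1, U10=0 [inverted output] → 0 — matches
Only U10 inverted output reproduces the observed 0.

U10 inverted output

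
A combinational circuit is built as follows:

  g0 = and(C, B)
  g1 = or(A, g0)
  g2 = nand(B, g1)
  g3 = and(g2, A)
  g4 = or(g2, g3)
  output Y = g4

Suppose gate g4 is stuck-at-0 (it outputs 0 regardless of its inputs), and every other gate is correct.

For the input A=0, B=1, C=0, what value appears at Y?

Propagate with g4 forced: g0=0, g1=0, g2=1, g3=0, g4=0 [stuck-at-0].
So Y = 0. (Without the fault it would be 1.)

0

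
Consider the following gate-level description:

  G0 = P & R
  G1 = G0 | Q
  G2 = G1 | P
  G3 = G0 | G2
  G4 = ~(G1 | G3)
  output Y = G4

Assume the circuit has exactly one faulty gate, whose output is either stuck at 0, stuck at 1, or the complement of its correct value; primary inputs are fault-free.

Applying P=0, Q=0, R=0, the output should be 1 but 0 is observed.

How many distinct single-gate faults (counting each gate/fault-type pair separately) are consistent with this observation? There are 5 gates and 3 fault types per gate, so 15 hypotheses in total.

10

Fault-free: G0=0, G1=0, G2=0, G3=0, G4=1 → 1. Observed 0.
  G0: stuck-at-1, inverted output ✓; others ✗
  G1: stuck-at-1, inverted output ✓; others ✗
  G2: stuck-at-1, inverted output ✓; others ✗
  G3: stuck-at-1, inverted output ✓; others ✗
  G4: stuck-at-0, inverted output ✓; others ✗
Consistent faults: {G0 stuck-at-1, G0 inverted output, G1 stuck-at-1, G1 inverted output, G2 stuck-at-1, G2 inverted output, G3 stuck-at-1, G3 inverted output, G4 stuck-at-0, G4 inverted output} — 10 in all.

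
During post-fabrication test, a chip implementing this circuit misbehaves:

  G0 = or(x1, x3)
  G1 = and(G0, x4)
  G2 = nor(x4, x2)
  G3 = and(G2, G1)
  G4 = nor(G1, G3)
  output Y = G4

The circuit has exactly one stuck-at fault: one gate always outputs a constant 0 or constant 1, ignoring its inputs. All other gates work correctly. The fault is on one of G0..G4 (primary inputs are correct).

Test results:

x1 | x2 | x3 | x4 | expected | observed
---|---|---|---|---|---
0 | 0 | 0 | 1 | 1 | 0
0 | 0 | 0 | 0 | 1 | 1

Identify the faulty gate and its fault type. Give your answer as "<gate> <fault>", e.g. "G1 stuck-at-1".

G0 stuck-at-1

Fault-free values for test 1 (x1=0, x2=0, x3=0, x4=1): G0=0, G1=0, G2=0, G3=0, G4=1, giving Y=1. Observed 0.
Test 1: faults giving observed 0 are {G0 stuck-at-1, G1 stuck-at-1, G3 stuck-at-1, G4 stuck-at-0}.
Test 2 (x1=0, x2=0, x3=0, x4=0): fault-free G0=0, G1=0, G2=1, G3=0, G4=1 → 1; observed 1. Eliminates G1 stuck-at-1, G3 stuck-at-1, G4 stuck-at-0.
Only G0 stuck-at-1 is consistent with every test.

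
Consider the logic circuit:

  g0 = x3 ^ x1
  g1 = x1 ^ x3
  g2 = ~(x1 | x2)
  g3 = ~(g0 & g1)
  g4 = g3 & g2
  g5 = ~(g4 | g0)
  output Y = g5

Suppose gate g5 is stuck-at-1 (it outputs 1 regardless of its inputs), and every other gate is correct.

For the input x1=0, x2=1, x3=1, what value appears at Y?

1

Propagate with g5 forced: g0=1, g1=1, g2=0, g3=0, g4=0, g5=1 [stuck-at-1].
So Y = 1. (Without the fault it would be 0.)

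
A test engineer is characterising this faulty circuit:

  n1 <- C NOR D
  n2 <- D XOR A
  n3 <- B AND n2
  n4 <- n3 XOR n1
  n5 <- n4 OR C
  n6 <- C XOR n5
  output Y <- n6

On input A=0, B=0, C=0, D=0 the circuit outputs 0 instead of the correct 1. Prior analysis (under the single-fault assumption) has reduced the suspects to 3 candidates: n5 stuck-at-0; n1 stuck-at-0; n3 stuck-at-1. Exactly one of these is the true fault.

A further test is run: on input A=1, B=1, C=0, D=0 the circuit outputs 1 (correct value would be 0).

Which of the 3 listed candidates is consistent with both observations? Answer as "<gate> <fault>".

Evaluate each candidate on input A=1, B=1, C=0, D=0:
  n5 stuck-at-0: n1=1, n2=1, n3=1, n4=0, n5=0 [stuck-at-0], n6=0 → 0 — eliminated
  n1 stuck-at-0: n1=0 [stuck-at-0], n2=1, n3=1, n4=1, n5=1, n6=1 → 1 — matches
  n3 stuck-at-1: n1=1, n2=1, n3=1 [stuck-at-1], n4=0, n5=0, n6=0 → 0 — eliminated
Only n1 stuck-at-0 reproduces the observed 1.

n1 stuck-at-0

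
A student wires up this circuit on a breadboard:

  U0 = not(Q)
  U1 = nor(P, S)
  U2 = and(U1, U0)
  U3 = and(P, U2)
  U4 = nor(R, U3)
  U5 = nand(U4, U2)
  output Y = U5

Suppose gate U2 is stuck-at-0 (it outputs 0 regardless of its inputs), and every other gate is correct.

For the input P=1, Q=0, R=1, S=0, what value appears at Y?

Propagate with U2 forced: U0=1, U1=0, U2=0 [stuck-at-0], U3=0, U4=0, U5=1.
So Y = 1. (Same as the fault-free value — the fault is masked on this input.)

1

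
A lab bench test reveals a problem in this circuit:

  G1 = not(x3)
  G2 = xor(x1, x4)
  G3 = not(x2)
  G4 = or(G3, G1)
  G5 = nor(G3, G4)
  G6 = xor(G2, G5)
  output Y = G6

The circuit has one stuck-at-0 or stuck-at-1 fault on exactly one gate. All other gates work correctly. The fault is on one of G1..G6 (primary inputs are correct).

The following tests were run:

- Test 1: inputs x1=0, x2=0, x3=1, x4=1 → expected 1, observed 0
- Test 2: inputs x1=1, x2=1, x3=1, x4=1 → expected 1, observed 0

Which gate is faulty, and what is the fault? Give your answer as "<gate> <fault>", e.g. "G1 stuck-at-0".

G6 stuck-at-0

Fault-free values for test 1 (x1=0, x2=0, x3=1, x4=1): G1=0, G2=1, G3=1, G4=1, G5=0, G6=1, giving Y=1. Observed 0.
Test 1: faults giving observed 0 are {G2 stuck-at-0, G3 stuck-at-0, G5 stuck-at-1, G6 stuck-at-0}.
Test 2 (x1=1, x2=1, x3=1, x4=1): fault-free G1=0, G2=0, G3=0, G4=0, G5=1, G6=1 → 1; observed 0. Eliminates G2 stuck-at-0, G3 stuck-at-0, G5 stuck-at-1.
Only G6 stuck-at-0 is consistent with every test.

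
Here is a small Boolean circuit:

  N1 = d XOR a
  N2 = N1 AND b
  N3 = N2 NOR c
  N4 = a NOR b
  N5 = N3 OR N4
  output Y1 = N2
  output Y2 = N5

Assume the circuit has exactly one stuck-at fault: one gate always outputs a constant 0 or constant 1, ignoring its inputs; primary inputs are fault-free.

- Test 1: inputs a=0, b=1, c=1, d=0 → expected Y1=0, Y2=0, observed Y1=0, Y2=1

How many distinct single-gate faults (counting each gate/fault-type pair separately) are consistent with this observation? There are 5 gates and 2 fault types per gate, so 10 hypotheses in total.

3

Fault-free: N1=0, N2=0, N3=0, N4=0, N5=0 → Y1=0, Y2=0. Observed Y1=0, Y2=1.
  N1 stuck-at-0: output Y1=0, Y2=0 ✗
  N1 stuck-at-1: output Y1=1, Y2=0 ✗
  N2 stuck-at-0: output Y1=0, Y2=0 ✗
  N2 stuck-at-1: output Y1=1, Y2=0 ✗
  N3 stuck-at-0: output Y1=0, Y2=0 ✗
  N3 stuck-at-1: output Y1=0, Y2=1 ✓
  N4 stuck-at-0: output Y1=0, Y2=0 ✗
  N4 stuck-at-1: output Y1=0, Y2=1 ✓
  N5 stuck-at-0: output Y1=0, Y2=0 ✗
  N5 stuck-at-1: output Y1=0, Y2=1 ✓
Consistent faults: {N3 stuck-at-1, N4 stuck-at-1, N5 stuck-at-1} — 3 in all.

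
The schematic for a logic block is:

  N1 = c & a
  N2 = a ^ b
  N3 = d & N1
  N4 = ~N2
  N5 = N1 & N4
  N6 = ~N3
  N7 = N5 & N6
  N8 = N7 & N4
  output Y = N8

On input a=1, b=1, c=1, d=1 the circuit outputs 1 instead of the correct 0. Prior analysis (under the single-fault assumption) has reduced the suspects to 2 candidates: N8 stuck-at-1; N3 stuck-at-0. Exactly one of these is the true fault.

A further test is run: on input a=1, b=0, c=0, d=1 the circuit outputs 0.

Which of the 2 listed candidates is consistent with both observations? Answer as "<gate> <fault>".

Evaluate each candidate on input a=1, b=0, c=0, d=1:
  N8 stuck-at-1: N1=0, N2=1, N3=0, N4=0, N5=0, N6=1, N7=0, N8=1 [stuck-at-1] → 1 — eliminated
  N3 stuck-at-0: N1=0, N2=1, N3=0 [stuck-at-0], N4=0, N5=0, N6=1, N7=0, N8=0 → 0 — matches
Only N3 stuck-at-0 reproduces the observed 0.

N3 stuck-at-0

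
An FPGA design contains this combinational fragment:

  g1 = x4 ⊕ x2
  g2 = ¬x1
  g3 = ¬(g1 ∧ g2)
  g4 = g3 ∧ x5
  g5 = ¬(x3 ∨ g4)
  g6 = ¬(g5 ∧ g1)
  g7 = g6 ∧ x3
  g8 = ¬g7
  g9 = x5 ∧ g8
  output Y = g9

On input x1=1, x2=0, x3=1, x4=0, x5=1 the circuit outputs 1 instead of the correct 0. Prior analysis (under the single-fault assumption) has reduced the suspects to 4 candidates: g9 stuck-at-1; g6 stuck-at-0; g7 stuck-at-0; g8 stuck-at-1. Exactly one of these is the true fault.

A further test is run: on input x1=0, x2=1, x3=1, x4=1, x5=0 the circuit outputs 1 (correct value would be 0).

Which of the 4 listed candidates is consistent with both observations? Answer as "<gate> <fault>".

g9 stuck-at-1

Evaluate each candidate on input x1=0, x2=1, x3=1, x4=1, x5=0:
  g9 stuck-at-1: g1=0, g2=1, g3=1, g4=0, g5=0, g6=1, g7=1, g8=0, g9=1 [stuck-at-1] → 1 — matches
  g6 stuck-at-0: g1=0, g2=1, g3=1, g4=0, g5=0, g6=0 [stuck-at-0], g7=0, g8=1, g9=0 → 0 — eliminated
  g7 stuck-at-0: g1=0, g2=1, g3=1, g4=0, g5=0, g6=1, g7=0 [stuck-at-0], g8=1, g9=0 → 0 — eliminated
  g8 stuck-at-1: g1=0, g2=1, g3=1, g4=0, g5=0, g6=1, g7=1, g8=1 [stuck-at-1], g9=0 → 0 — eliminated
Only g9 stuck-at-1 reproduces the observed 1.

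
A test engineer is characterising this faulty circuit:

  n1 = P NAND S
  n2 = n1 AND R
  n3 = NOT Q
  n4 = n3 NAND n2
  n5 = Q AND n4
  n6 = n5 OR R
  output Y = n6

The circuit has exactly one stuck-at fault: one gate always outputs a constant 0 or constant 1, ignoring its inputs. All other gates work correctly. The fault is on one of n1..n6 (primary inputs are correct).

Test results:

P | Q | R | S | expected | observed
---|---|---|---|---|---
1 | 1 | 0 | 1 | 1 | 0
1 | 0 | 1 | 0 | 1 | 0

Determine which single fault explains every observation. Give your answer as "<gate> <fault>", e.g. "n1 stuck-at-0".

Fault-free values for test 1 (P=1, Q=1, R=0, S=1): n1=0, n2=0, n3=0, n4=1, n5=1, n6=1, giving Y=1. Observed 0.
Test 1: faults giving observed 0 are {n4 stuck-at-0, n5 stuck-at-0, n6 stuck-at-0}.
Test 2 (P=1, Q=0, R=1, S=0): fault-free n1=1, n2=1, n3=1, n4=0, n5=0, n6=1 → 1; observed 0. Eliminates n4 stuck-at-0, n5 stuck-at-0.
Only n6 stuck-at-0 is consistent with every test.

n6 stuck-at-0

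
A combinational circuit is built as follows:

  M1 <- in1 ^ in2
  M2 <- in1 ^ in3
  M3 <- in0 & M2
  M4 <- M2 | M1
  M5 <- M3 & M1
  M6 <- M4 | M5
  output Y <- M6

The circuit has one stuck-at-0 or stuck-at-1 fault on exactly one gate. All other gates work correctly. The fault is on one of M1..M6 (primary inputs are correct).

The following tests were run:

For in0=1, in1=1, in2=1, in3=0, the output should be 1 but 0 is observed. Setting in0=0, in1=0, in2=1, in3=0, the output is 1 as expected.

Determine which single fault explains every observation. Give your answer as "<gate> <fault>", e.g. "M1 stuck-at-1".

Fault-free values for test 1 (in0=1, in1=1, in2=1, in3=0): M1=0, M2=1, M3=1, M4=1, M5=0, M6=1, giving Y=1. Observed 0.
Test 1: faults giving observed 0 are {M2 stuck-at-0, M4 stuck-at-0, M6 stuck-at-0}.
Test 2 (in0=0, in1=0, in2=1, in3=0): fault-free M1=1, M2=0, M3=0, M4=1, M5=0, M6=1 → 1; observed 1. Eliminates M4 stuck-at-0, M6 stuck-at-0.
Only M2 stuck-at-0 is consistent with every test.

M2 stuck-at-0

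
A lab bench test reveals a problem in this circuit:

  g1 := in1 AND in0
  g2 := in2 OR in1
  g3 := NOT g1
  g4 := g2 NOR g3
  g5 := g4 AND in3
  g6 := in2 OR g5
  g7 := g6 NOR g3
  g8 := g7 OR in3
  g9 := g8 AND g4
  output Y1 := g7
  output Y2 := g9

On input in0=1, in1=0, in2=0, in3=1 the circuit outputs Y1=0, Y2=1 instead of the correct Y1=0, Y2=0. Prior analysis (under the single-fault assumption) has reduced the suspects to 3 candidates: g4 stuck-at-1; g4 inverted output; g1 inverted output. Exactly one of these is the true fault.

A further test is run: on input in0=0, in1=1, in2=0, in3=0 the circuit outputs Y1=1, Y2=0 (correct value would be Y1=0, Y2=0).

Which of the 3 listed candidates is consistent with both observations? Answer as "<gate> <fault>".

Evaluate each candidate on input in0=0, in1=1, in2=0, in3=0:
  g4 stuck-at-1: g1=0, g2=1, g3=1, g4=1 [stuck-at-1], g5=0, g6=0, g7=0, g8=0, g9=0 → Y1=0, Y2=0 — eliminated
  g4 inverted output: g1=0, g2=1, g3=1, g4=1 [inverted output], g5=0, g6=0, g7=0, g8=0, g9=0 → Y1=0, Y2=0 — eliminated
  g1 inverted output: g1=1 [inverted output], g2=1, g3=0, g4=0, g5=0, g6=0, g7=1, g8=1, g9=0 → Y1=1, Y2=0 — matches
Only g1 inverted output reproduces the observed Y1=1, Y2=0.

g1 inverted output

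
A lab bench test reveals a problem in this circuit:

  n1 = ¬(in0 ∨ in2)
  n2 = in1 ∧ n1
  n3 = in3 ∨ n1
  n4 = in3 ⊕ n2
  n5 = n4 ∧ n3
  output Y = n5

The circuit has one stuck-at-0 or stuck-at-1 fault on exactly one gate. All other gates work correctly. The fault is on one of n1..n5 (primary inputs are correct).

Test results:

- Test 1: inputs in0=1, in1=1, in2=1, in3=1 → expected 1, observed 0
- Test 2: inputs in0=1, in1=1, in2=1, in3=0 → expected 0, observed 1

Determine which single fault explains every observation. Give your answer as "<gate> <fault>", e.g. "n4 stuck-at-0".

Fault-free values for test 1 (in0=1, in1=1, in2=1, in3=1): n1=0, n2=0, n3=1, n4=1, n5=1, giving Y=1. Observed 0.
Test 1: faults giving observed 0 are {n1 stuck-at-1, n2 stuck-at-1, n3 stuck-at-0, n4 stuck-at-0, n5 stuck-at-0}.
Test 2 (in0=1, in1=1, in2=1, in3=0): fault-free n1=0, n2=0, n3=0, n4=0, n5=0 → 0; observed 1. Eliminates n2 stuck-at-1, n3 stuck-at-0, n4 stuck-at-0, n5 stuck-at-0.
Only n1 stuck-at-1 is consistent with every test.

n1 stuck-at-1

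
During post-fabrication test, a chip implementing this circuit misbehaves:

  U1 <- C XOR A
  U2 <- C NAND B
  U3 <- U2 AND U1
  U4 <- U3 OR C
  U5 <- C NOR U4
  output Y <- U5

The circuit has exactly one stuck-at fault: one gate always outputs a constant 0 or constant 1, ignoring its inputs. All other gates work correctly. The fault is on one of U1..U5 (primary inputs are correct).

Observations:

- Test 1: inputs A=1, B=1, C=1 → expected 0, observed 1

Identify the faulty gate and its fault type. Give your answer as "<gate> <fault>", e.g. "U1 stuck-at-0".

Fault-free values for test 1 (A=1, B=1, C=1): U1=0, U2=0, U3=0, U4=1, U5=0, giving Y=0. Observed 1.
Test 1: faults giving observed 1 are {U5 stuck-at-1}.
Only U5 stuck-at-1 is consistent with every test.

U5 stuck-at-1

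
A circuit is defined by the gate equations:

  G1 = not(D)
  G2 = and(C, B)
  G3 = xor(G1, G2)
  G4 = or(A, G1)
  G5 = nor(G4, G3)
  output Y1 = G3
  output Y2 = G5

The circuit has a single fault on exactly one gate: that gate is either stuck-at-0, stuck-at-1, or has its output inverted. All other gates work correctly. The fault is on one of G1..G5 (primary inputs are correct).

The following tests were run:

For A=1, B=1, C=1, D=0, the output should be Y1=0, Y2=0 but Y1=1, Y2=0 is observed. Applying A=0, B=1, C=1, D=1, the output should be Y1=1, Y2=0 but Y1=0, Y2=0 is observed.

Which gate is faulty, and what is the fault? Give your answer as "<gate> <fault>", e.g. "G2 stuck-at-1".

Fault-free values for test 1 (A=1, B=1, C=1, D=0): G1=1, G2=1, G3=0, G4=1, G5=0, giving Y1=0, Y2=0. Observed Y1=1, Y2=0.
Test 1: faults giving observed Y1=1, Y2=0 are {G1 stuck-at-0, G1 inverted output, G2 stuck-at-0, G2 inverted output, G3 stuck-at-1, G3 inverted output}.
Test 2 (A=0, B=1, C=1, D=1): fault-free G1=0, G2=1, G3=1, G4=0, G5=0 → Y1=1, Y2=0; observed Y1=0, Y2=0. Eliminates G1 stuck-at-0, G2 stuck-at-0, G2 inverted output, G3 stuck-at-1, G3 inverted output.
Only G1 inverted output is consistent with every test.

G1 inverted output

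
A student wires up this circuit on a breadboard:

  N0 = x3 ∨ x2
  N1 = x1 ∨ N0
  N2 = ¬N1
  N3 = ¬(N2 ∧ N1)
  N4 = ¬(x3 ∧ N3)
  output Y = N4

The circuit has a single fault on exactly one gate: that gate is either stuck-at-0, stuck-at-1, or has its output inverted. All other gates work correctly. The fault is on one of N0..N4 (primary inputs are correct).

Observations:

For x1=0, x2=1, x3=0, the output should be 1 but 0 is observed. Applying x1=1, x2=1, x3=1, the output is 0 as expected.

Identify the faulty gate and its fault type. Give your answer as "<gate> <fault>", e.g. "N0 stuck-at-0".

N4 stuck-at-0

Fault-free values for test 1 (x1=0, x2=1, x3=0): N0=1, N1=1, N2=0, N3=1, N4=1, giving Y=1. Observed 0.
Test 1: faults giving observed 0 are {N4 stuck-at-0, N4 inverted output}.
Test 2 (x1=1, x2=1, x3=1): fault-free N0=1, N1=1, N2=0, N3=1, N4=0 → 0; observed 0. Eliminates N4 inverted output.
Only N4 stuck-at-0 is consistent with every test.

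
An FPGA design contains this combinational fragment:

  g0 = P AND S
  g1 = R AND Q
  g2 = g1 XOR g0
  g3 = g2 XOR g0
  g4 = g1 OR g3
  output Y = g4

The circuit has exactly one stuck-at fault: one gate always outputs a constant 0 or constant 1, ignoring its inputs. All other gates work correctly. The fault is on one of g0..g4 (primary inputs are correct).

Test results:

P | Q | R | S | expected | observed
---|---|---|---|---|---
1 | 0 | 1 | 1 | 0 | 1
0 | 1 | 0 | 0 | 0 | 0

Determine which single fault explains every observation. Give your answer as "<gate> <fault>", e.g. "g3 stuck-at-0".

g2 stuck-at-0

Fault-free values for test 1 (P=1, Q=0, R=1, S=1): g0=1, g1=0, g2=1, g3=0, g4=0, giving Y=0. Observed 1.
Test 1: faults giving observed 1 are {g1 stuck-at-1, g2 stuck-at-0, g3 stuck-at-1, g4 stuck-at-1}.
Test 2 (P=0, Q=1, R=0, S=0): fault-free g0=0, g1=0, g2=0, g3=0, g4=0 → 0; observed 0. Eliminates g1 stuck-at-1, g3 stuck-at-1, g4 stuck-at-1.
Only g2 stuck-at-0 is consistent with every test.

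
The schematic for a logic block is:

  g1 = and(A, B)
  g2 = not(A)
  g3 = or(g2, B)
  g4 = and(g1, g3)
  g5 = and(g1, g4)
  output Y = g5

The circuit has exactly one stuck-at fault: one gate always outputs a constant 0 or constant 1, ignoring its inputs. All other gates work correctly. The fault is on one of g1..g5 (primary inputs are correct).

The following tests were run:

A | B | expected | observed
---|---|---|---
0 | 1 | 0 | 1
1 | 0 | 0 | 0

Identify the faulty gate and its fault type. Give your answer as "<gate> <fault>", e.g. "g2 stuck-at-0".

Fault-free values for test 1 (A=0, B=1): g1=0, g2=1, g3=1, g4=0, g5=0, giving Y=0. Observed 1.
Test 1: faults giving observed 1 are {g1 stuck-at-1, g5 stuck-at-1}.
Test 2 (A=1, B=0): fault-free g1=0, g2=0, g3=0, g4=0, g5=0 → 0; observed 0. Eliminates g5 stuck-at-1.
Only g1 stuck-at-1 is consistent with every test.

g1 stuck-at-1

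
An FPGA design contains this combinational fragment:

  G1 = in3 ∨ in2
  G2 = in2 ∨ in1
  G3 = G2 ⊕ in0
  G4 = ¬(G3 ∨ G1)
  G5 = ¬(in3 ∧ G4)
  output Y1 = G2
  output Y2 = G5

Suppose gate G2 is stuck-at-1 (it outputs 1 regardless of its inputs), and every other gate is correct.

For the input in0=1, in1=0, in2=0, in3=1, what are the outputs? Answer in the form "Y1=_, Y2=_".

Y1=1, Y2=1

Propagate with G2 forced: G1=1, G2=1 [stuck-at-1], G3=0, G4=0, G5=1.
So the outputs are Y1=1, Y2=1. (Without the fault they would be Y1=0, Y2=1.)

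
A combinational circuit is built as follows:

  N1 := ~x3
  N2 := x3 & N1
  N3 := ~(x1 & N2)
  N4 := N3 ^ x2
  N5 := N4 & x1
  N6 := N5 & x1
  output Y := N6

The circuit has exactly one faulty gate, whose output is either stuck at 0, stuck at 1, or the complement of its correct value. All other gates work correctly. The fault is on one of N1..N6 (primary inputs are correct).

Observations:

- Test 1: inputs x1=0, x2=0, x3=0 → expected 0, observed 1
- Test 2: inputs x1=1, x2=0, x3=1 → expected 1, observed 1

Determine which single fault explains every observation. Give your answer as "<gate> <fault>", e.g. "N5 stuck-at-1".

Fault-free values for test 1 (x1=0, x2=0, x3=0): N1=1, N2=0, N3=1, N4=1, N5=0, N6=0, giving Y=0. Observed 1.
Test 1: faults giving observed 1 are {N6 stuck-at-1, N6 inverted output}.
Test 2 (x1=1, x2=0, x3=1): fault-free N1=0, N2=0, N3=1, N4=1, N5=1, N6=1 → 1; observed 1. Eliminates N6 inverted output.
Only N6 stuck-at-1 is consistent with every test.

N6 stuck-at-1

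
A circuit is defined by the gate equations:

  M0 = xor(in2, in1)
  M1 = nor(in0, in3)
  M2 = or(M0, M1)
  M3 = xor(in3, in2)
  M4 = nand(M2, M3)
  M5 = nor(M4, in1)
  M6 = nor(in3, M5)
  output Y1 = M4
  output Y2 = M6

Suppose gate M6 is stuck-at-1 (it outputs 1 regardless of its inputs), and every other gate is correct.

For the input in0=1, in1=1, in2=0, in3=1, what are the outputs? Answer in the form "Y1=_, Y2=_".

Propagate with M6 forced: M0=1, M1=0, M2=1, M3=1, M4=0, M5=0, M6=1 [stuck-at-1].
So the outputs are Y1=0, Y2=1. (Without the fault they would be Y1=0, Y2=0.)

Y1=0, Y2=1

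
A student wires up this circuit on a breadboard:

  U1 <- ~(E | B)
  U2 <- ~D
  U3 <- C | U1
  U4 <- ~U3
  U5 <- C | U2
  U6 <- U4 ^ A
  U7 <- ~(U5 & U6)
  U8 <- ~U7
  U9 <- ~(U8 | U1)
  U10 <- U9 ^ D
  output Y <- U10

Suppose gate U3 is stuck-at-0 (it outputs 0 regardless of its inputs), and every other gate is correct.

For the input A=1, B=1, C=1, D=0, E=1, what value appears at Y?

1

Propagate with U3 forced: U1=0, U2=1, U3=0 [stuck-at-0], U4=1, U5=1, U6=0, U7=1, U8=0, U9=1, U10=1.
So Y = 1. (Without the fault it would be 0.)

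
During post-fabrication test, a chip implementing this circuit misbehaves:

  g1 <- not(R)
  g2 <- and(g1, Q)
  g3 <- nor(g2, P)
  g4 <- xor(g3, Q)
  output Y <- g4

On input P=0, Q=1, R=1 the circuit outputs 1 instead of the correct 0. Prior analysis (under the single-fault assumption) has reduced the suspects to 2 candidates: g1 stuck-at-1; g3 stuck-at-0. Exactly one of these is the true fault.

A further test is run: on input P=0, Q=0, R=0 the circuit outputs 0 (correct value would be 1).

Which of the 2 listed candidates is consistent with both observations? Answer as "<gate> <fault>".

g3 stuck-at-0

Evaluate each candidate on input P=0, Q=0, R=0:
  g1 stuck-at-1: g1=1 [stuck-at-1], g2=0, g3=1, g4=1 → 1 — eliminated
  g3 stuck-at-0: g1=1, g2=0, g3=0 [stuck-at-0], g4=0 → 0 — matches
Only g3 stuck-at-0 reproduces the observed 0.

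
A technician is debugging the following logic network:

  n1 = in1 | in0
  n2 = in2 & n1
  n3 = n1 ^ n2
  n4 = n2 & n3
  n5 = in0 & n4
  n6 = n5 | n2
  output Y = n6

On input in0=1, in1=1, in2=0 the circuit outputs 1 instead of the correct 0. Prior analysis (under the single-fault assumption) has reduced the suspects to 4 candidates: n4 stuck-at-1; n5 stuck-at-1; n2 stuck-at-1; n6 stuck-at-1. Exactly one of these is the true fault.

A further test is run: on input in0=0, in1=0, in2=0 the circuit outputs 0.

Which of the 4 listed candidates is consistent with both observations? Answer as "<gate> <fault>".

n4 stuck-at-1

Evaluate each candidate on input in0=0, in1=0, in2=0:
  n4 stuck-at-1: n1=0, n2=0, n3=0, n4=1 [stuck-at-1], n5=0, n6=0 → 0 — matches
  n5 stuck-at-1: n1=0, n2=0, n3=0, n4=0, n5=1 [stuck-at-1], n6=1 → 1 — eliminated
  n2 stuck-at-1: n1=0, n2=1 [stuck-at-1], n3=1, n4=1, n5=0, n6=1 → 1 — eliminated
  n6 stuck-at-1: n1=0, n2=0, n3=0, n4=0, n5=0, n6=1 [stuck-at-1] → 1 — eliminated
Only n4 stuck-at-1 reproduces the observed 0.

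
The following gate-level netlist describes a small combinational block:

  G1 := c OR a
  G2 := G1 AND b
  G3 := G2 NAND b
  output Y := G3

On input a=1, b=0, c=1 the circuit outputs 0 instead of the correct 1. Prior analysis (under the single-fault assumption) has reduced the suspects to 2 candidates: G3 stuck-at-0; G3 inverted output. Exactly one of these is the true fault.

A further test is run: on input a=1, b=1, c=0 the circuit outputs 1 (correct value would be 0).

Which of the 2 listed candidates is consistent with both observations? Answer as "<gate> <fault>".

Evaluate each candidate on input a=1, b=1, c=0:
  G3 stuck-at-0: G1=1, G2=1, G3=0 [stuck-at-0] → 0 — eliminated
  G3 inverted output: G1=1, G2=1, G3=1 [inverted output] → 1 — matches
Only G3 inverted output reproduces the observed 1.

G3 inverted output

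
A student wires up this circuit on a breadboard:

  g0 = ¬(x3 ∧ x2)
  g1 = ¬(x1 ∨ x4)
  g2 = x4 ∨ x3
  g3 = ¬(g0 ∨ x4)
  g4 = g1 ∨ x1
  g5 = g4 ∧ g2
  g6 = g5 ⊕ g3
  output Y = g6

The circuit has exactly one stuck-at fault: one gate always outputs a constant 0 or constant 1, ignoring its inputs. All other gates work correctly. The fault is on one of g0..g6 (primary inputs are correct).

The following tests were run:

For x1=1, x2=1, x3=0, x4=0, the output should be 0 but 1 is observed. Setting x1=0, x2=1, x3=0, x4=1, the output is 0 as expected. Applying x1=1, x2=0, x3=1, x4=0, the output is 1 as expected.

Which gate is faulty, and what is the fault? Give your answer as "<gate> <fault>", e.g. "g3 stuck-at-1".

g2 stuck-at-1

Fault-free values for test 1 (x1=1, x2=1, x3=0, x4=0): g0=1, g1=0, g2=0, g3=0, g4=1, g5=0, g6=0, giving Y=0. Observed 1.
Test 1: faults giving observed 1 are {g0 stuck-at-0, g2 stuck-at-1, g3 stuck-at-1, g5 stuck-at-1, g6 stuck-at-1}.
Test 2 (x1=0, x2=1, x3=0, x4=1): fault-free g0=1, g1=0, g2=1, g3=0, g4=0, g5=0, g6=0 → 0; observed 0. Eliminates g3 stuck-at-1, g5 stuck-at-1, g6 stuck-at-1.
Test 3 (x1=1, x2=0, x3=1, x4=0): fault-free g0=1, g1=0, g2=1, g3=0, g4=1, g5=1, g6=1 → 1; observed 1. Eliminates g0 stuck-at-0.
Only g2 stuck-at-1 is consistent with every test.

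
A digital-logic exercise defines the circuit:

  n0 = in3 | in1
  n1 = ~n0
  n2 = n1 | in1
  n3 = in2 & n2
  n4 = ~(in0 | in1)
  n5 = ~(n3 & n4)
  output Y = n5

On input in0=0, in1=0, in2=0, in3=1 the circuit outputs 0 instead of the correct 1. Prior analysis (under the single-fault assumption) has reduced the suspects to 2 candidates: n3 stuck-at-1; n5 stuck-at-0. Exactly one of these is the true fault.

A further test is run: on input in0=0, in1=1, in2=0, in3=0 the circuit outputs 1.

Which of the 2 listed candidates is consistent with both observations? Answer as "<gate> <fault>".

Evaluate each candidate on input in0=0, in1=1, in2=0, in3=0:
  n3 stuck-at-1: n0=1, n1=0, n2=1, n3=1 [stuck-at-1], n4=0, n5=1 → 1 — matches
  n5 stuck-at-0: n0=1, n1=0, n2=1, n3=0, n4=0, n5=0 [stuck-at-0] → 0 — eliminated
Only n3 stuck-at-1 reproduces the observed 1.

n3 stuck-at-1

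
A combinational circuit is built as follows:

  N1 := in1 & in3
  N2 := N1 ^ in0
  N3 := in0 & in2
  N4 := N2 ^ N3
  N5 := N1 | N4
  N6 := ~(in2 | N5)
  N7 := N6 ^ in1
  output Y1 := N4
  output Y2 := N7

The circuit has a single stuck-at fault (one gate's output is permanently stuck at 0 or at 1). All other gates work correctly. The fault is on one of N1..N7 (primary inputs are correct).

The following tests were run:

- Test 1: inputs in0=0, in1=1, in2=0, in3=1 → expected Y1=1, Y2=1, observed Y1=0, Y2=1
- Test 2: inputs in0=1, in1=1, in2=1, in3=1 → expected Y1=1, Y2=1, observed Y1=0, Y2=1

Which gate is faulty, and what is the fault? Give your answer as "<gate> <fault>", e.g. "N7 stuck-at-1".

N4 stuck-at-0

Fault-free values for test 1 (in0=0, in1=1, in2=0, in3=1): N1=1, N2=1, N3=0, N4=1, N5=1, N6=0, N7=1, giving Y1=1, Y2=1. Observed Y1=0, Y2=1.
Test 1: faults giving observed Y1=0, Y2=1 are {N2 stuck-at-0, N3 stuck-at-1, N4 stuck-at-0}.
Test 2 (in0=1, in1=1, in2=1, in3=1): fault-free N1=1, N2=0, N3=1, N4=1, N5=1, N6=0, N7=1 → Y1=1, Y2=1; observed Y1=0, Y2=1. Eliminates N2 stuck-at-0, N3 stuck-at-1.
Only N4 stuck-at-0 is consistent with every test.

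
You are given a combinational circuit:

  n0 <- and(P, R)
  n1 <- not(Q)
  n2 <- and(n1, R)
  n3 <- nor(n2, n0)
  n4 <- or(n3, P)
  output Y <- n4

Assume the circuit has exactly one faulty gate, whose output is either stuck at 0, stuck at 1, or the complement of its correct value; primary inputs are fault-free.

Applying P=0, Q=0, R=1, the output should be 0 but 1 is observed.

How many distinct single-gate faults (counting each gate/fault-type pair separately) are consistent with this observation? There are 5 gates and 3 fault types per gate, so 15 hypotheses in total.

8

Fault-free: n0=0, n1=1, n2=1, n3=0, n4=0 → 0. Observed 1.
  n0: none of the 3 fault types match ✗
  n1: stuck-at-0, inverted output ✓; others ✗
  n2: stuck-at-0, inverted output ✓; others ✗
  n3: stuck-at-1, inverted output ✓; others ✗
  n4: stuck-at-1, inverted output ✓; others ✗
Consistent faults: {n1 stuck-at-0, n1 inverted output, n2 stuck-at-0, n2 inverted output, n3 stuck-at-1, n3 inverted output, n4 stuck-at-1, n4 inverted output} — 8 in all.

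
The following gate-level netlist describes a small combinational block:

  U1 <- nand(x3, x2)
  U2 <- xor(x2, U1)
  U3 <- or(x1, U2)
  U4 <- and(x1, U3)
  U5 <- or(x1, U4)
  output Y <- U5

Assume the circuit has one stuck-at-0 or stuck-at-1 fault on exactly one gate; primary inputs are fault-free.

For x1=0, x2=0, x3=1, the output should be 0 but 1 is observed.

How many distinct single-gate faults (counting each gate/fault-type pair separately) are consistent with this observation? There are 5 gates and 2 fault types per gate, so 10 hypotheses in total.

Fault-free: U1=1, U2=1, U3=1, U4=0, U5=0 → 0. Observed 1.
  U1 stuck-at-0: output 0 ✗
  U1 stuck-at-1: output 0 ✗
  U2 stuck-at-0: output 0 ✗
  U2 stuck-at-1: output 0 ✗
  U3 stuck-at-0: output 0 ✗
  U3 stuck-at-1: output 0 ✗
  U4 stuck-at-0: output 0 ✗
  U4 stuck-at-1: output 1 ✓
  U5 stuck-at-0: output 0 ✗
  U5 stuck-at-1: output 1 ✓
Consistent faults: {U4 stuck-at-1, U5 stuck-at-1} — 2 in all.

2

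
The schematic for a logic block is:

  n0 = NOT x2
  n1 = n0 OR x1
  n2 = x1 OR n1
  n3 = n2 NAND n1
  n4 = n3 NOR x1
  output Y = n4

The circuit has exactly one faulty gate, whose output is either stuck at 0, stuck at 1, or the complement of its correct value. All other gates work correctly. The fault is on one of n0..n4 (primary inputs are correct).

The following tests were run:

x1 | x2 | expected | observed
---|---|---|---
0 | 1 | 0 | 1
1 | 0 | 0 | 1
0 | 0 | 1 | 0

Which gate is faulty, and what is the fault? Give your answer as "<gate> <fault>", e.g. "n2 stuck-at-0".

Fault-free values for test 1 (x1=0, x2=1): n0=0, n1=0, n2=0, n3=1, n4=0, giving Y=0. Observed 1.
Test 1: faults giving observed 1 are {n0 stuck-at-1, n0 inverted output, n1 stuck-at-1, n1 inverted output, n3 stuck-at-0, n3 inverted output, n4 stuck-at-1, n4 inverted output}.
Test 2 (x1=1, x2=0): fault-free n0=1, n1=1, n2=1, n3=0, n4=0 → 0; observed 1. Eliminates n0 stuck-at-1, n0 inverted output, n1 stuck-at-1, n1 inverted output, n3 stuck-at-0, n3 inverted output.
Test 3 (x1=0, x2=0): fault-free n0=1, n1=1, n2=1, n3=0, n4=1 → 1; observed 0. Eliminates n4 stuck-at-1.
Only n4 inverted output is consistent with every test.

n4 inverted output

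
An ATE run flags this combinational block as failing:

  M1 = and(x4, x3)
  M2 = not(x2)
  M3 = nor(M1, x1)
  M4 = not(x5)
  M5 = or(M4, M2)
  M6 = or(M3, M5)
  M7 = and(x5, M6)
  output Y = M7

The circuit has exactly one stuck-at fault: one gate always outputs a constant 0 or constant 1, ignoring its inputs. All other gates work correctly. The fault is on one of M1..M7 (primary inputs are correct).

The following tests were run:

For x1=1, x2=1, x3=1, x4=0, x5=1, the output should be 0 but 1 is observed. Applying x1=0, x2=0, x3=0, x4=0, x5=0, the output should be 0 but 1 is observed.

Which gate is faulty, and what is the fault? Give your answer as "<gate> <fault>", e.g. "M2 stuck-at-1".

M7 stuck-at-1

Fault-free values for test 1 (x1=1, x2=1, x3=1, x4=0, x5=1): M1=0, M2=0, M3=0, M4=0, M5=0, M6=0, M7=0, giving Y=0. Observed 1.
Test 1: faults giving observed 1 are {M2 stuck-at-1, M3 stuck-at-1, M4 stuck-at-1, M5 stuck-at-1, M6 stuck-at-1, M7 stuck-at-1}.
Test 2 (x1=0, x2=0, x3=0, x4=0, x5=0): fault-free M1=0, M2=1, M3=1, M4=1, M5=1, M6=1, M7=0 → 0; observed 1. Eliminates M2 stuck-at-1, M3 stuck-at-1, M4 stuck-at-1, M5 stuck-at-1, M6 stuck-at-1.
Only M7 stuck-at-1 is consistent with every test.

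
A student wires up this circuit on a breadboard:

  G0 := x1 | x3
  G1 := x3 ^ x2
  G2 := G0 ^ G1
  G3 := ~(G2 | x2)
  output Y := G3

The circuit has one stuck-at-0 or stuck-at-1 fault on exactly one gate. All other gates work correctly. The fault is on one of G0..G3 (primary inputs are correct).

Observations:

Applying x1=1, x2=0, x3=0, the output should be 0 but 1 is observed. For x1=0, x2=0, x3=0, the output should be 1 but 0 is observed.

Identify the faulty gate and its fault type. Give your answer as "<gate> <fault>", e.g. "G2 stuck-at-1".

Fault-free values for test 1 (x1=1, x2=0, x3=0): G0=1, G1=0, G2=1, G3=0, giving Y=0. Observed 1.
Test 1: faults giving observed 1 are {G0 stuck-at-0, G1 stuck-at-1, G2 stuck-at-0, G3 stuck-at-1}.
Test 2 (x1=0, x2=0, x3=0): fault-free G0=0, G1=0, G2=0, G3=1 → 1; observed 0. Eliminates G0 stuck-at-0, G2 stuck-at-0, G3 stuck-at-1.
Only G1 stuck-at-1 is consistent with every test.

G1 stuck-at-1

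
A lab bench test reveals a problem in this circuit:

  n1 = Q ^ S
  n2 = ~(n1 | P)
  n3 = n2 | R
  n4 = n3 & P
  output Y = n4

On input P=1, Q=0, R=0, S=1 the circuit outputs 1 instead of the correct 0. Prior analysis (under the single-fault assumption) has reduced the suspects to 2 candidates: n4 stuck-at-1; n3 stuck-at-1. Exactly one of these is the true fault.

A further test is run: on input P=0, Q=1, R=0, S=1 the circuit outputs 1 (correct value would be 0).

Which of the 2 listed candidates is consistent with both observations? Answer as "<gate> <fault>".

Evaluate each candidate on input P=0, Q=1, R=0, S=1:
  n4 stuck-at-1: n1=0, n2=1, n3=1, n4=1 [stuck-at-1] → 1 — matches
  n3 stuck-at-1: n1=0, n2=1, n3=1 [stuck-at-1], n4=0 → 0 — eliminated
Only n4 stuck-at-1 reproduces the observed 1.

n4 stuck-at-1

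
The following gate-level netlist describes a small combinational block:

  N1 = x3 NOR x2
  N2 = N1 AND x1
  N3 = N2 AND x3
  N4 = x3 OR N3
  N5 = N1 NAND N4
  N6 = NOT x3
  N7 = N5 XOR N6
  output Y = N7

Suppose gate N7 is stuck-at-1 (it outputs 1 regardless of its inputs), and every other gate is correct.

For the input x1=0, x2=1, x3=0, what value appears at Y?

1

Propagate with N7 forced: N1=0, N2=0, N3=0, N4=0, N5=1, N6=1, N7=1 [stuck-at-1].
So Y = 1. (Without the fault it would be 0.)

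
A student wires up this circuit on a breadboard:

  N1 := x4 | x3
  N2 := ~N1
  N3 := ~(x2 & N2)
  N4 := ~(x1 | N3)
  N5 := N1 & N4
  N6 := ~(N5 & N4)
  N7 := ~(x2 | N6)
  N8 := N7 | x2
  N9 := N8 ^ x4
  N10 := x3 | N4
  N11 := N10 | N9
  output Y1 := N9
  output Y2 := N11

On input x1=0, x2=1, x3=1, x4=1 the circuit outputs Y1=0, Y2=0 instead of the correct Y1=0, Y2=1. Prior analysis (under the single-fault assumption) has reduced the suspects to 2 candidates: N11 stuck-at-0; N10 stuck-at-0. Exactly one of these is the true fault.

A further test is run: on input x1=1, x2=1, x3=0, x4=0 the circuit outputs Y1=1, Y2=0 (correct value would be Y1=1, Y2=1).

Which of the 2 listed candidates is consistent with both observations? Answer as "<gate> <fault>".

N11 stuck-at-0

Evaluate each candidate on input x1=1, x2=1, x3=0, x4=0:
  N11 stuck-at-0: N1=0, N2=1, N3=0, N4=0, N5=0, N6=1, N7=0, N8=1, N9=1, N10=0, N11=0 [stuck-at-0] → Y1=1, Y2=0 — matches
  N10 stuck-at-0: N1=0, N2=1, N3=0, N4=0, N5=0, N6=1, N7=0, N8=1, N9=1, N10=0 [stuck-at-0], N11=1 → Y1=1, Y2=1 — eliminated
Only N11 stuck-at-0 reproduces the observed Y1=1, Y2=0.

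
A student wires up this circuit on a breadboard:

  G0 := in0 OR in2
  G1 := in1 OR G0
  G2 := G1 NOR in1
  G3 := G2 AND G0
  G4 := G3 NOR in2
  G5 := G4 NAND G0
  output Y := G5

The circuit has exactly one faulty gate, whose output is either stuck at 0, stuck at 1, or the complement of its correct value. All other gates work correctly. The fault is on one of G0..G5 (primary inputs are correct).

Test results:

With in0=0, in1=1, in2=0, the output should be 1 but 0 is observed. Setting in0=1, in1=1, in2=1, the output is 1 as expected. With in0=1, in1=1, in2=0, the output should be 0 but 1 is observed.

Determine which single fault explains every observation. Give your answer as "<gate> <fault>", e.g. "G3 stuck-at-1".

G0 inverted output

Fault-free values for test 1 (in0=0, in1=1, in2=0): G0=0, G1=1, G2=0, G3=0, G4=1, G5=1, giving Y=1. Observed 0.
Test 1: faults giving observed 0 are {G0 stuck-at-1, G0 inverted output, G5 stuck-at-0, G5 inverted output}.
Test 2 (in0=1, in1=1, in2=1): fault-free G0=1, G1=1, G2=0, G3=0, G4=0, G5=1 → 1; observed 1. Eliminates G5 stuck-at-0, G5 inverted output.
Test 3 (in0=1, in1=1, in2=0): fault-free G0=1, G1=1, G2=0, G3=0, G4=1, G5=0 → 0; observed 1. Eliminates G0 stuck-at-1.
Only G0 inverted output is consistent with every test.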